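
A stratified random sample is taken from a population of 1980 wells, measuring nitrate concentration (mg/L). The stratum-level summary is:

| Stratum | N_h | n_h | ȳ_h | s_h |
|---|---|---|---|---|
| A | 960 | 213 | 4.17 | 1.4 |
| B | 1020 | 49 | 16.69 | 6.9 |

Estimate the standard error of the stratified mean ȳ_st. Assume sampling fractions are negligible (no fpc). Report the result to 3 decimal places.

SE(ȳ_st) ≈ 0.510

V̂(ȳ_st) = Σ W_h² s_h²/n_h, with W_h = N_h/N and N = 1980:
  stratum A: (960/1980)²·1.4²/213 = 0.00216316
  stratum B: (1020/1980)²·6.9²/49 = 0.257853
V̂(ȳ_st) = 0.260016
SE(ȳ_st) = √0.260016 = 0.509918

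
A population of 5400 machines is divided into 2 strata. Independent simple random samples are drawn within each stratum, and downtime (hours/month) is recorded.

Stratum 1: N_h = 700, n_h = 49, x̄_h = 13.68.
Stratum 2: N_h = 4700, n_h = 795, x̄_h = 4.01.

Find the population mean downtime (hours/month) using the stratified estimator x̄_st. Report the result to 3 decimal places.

N = Σ N_h = 5400. Stratum weights W_h = N_h/N.
x̄_st = (700·13.68 + 4700·4.01) / 5400 = 5.26352

x̄_st ≈ 5.264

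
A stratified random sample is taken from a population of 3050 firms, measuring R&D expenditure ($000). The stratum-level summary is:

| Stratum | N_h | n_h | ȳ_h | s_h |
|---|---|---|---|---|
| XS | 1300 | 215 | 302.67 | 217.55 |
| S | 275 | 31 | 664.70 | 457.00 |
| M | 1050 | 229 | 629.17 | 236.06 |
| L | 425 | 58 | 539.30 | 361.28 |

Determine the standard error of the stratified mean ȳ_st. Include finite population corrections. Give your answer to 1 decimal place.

SE(ȳ_st) ≈ 11.9

V̂(ȳ_st) = Σ W_h² (1 − n_h/N_h) s_h²/n_h, with W_h = N_h/N and N = 3050:
  stratum XS: (1300/3050)²·(1 − 215/1300)·217.55²/215 = 33.3774
  stratum S: (275/3050)²·(1 − 31/275)·457.00²/31 = 48.5952
  stratum M: (1050/3050)²·(1 − 229/1050)·236.06²/229 = 22.5498
  stratum L: (425/3050)²·(1 − 58/425)·361.28²/58 = 37.7325
V̂(ȳ_st) = 142.255
SE(ȳ_st) = √142.255 = 11.9271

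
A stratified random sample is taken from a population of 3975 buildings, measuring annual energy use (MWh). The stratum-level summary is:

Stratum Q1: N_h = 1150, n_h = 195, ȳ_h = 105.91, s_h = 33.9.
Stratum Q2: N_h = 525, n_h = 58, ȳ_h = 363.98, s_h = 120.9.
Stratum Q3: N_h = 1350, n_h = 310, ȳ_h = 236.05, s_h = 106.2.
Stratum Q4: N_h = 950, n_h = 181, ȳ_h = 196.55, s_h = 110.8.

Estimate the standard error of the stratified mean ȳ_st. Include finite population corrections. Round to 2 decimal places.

V̂(ȳ_st) = Σ W_h² (1 − n_h/N_h) s_h²/n_h, with W_h = N_h/N and N = 3975:
  stratum Q1: (1150/3975)²·(1 − 195/1150)·33.9²/195 = 0.40963
  stratum Q2: (525/3975)²·(1 − 58/525)·120.9²/58 = 3.91045
  stratum Q3: (1350/3975)²·(1 − 310/1350)·106.2²/310 = 3.23281
  stratum Q4: (950/3975)²·(1 − 181/950)·110.8²/181 = 3.136
V̂(ȳ_st) = 10.6889
SE(ȳ_st) = √10.6889 = 3.26939

SE(ȳ_st) ≈ 3.27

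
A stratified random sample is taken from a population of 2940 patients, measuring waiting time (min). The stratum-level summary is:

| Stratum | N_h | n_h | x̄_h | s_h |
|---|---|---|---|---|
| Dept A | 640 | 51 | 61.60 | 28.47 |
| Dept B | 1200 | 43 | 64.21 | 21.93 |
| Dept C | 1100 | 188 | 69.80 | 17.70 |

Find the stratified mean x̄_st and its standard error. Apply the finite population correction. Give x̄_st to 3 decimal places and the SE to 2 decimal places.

x̄_st = Σ W_h x̄_h = (640·61.60 + 1200·64.21 + 1100·69.80)/2940 = 65.73333
V̂(x̄_st) = Σ W_h² (1 − n_h/N_h) s_h²/n_h, with W_h = N_h/N and N = 2940:
  stratum Dept A: (640/2940)²·(1 − 51/640)·28.47²/51 = 0.693115
  stratum Dept B: (1200/2940)²·(1 − 43/1200)·21.93²/43 = 1.79651
  stratum Dept C: (1100/2940)²·(1 − 188/1100)·17.70²/188 = 0.193411
V̂(x̄_st) = 2.68303
SE(x̄_st) = √2.68303 = 1.638

x̄_st ≈ 65.733, SE ≈ 1.64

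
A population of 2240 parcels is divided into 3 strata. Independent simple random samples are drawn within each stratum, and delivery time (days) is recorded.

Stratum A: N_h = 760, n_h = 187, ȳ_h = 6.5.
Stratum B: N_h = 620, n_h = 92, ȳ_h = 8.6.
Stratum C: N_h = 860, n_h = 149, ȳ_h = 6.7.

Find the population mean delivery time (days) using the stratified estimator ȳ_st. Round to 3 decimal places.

N = Σ N_h = 2240. Stratum weights W_h = N_h/N.
ȳ_st = (760·6.5 + 620·8.6 + 860·6.7) / 2240 = 7.15804

ȳ_st ≈ 7.158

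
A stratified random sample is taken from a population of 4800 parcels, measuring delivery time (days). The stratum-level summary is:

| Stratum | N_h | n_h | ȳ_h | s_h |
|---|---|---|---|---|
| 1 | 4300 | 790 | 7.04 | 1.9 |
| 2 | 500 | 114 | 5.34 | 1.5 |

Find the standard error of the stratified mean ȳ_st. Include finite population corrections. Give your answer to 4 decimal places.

SE(ȳ_st) ≈ 0.0562

V̂(ȳ_st) = Σ W_h² (1 − n_h/N_h) s_h²/n_h, with W_h = N_h/N and N = 4800:
  stratum 1: (4300/4800)²·(1 − 790/4300)·1.9²/790 = 0.00299346
  stratum 2: (500/4800)²·(1 − 114/500)·1.5²/114 = 0.00016533
V̂(ȳ_st) = 0.00315879
SE(ȳ_st) = √0.00315879 = 0.0562031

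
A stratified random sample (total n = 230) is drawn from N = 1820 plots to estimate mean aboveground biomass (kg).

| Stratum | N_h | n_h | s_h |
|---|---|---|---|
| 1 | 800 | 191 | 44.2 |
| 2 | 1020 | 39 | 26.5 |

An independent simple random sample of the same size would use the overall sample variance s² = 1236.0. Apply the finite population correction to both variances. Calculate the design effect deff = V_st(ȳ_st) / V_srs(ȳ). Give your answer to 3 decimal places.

deff ≈ 1.479

V̂(ȳ_st) = Σ W_h² (1 − n_h/N_h) s_h²/n_h, with W_h = N_h/N and N = 1820:
  stratum 1: (800/1820)²·(1 − 191/800)·44.2²/191 = 1.50444
  stratum 2: (1020/1820)²·(1 − 39/1020)·26.5²/39 = 5.43943
V_st = 6.94387
V_srs = (1 − 230/1820)·1236.0/230 = 4.69479
deff = V_st / V_srs = 6.94387/4.69479 = 1.4791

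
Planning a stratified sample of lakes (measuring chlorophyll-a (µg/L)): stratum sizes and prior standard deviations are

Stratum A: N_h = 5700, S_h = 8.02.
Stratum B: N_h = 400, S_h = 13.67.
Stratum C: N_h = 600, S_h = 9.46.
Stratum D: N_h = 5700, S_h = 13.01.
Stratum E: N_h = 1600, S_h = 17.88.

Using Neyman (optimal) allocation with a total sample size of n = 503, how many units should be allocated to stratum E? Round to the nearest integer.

90

Neyman allocation: n_h = n · N_h S_h / Σ N_i S_i, with n = 503.
  stratum A: N_h·S_h = 5700·8.02 = 45714.00
  stratum B: N_h·S_h = 400·13.67 = 5468.00
  stratum C: N_h·S_h = 600·9.46 = 5676.00
  stratum D: N_h·S_h = 5700·13.01 = 74157.00
  stratum E: N_h·S_h = 1600·17.88 = 28608.00
Σ N_h S_h = 159623.00
n for stratum E = 503·28608.00/159623.00 = 90.149 → 90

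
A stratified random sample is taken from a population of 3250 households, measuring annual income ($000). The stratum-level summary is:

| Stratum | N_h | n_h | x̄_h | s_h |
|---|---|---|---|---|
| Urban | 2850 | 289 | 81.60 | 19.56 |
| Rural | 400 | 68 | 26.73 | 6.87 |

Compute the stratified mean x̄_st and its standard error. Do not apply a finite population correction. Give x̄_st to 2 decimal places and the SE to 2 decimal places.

x̄_st = Σ W_h x̄_h = (2850·81.60 + 400·26.73)/3250 = 74.84677
V̂(x̄_st) = Σ W_h² s_h²/n_h, with W_h = N_h/N and N = 3250:
  stratum Urban: (2850/3250)²·19.56²/289 = 1.01804
  stratum Rural: (400/3250)²·6.87²/68 = 0.0105138
V̂(x̄_st) = 1.02855
SE(x̄_st) = √1.02855 = 1.01417

x̄_st ≈ 74.85, SE ≈ 1.01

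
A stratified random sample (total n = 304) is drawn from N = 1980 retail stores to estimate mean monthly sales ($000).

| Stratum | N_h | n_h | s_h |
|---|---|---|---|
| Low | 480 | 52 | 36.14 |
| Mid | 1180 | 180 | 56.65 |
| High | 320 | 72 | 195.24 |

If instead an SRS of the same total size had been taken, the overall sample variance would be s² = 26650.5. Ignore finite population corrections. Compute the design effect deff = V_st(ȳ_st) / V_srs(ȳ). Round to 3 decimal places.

V̂(ȳ_st) = Σ W_h² s_h²/n_h, with W_h = N_h/N and N = 1980:
  stratum Low: (480/1980)²·36.14²/52 = 1.47613
  stratum Mid: (1180/1980)²·56.65²/180 = 6.33229
  stratum High: (320/1980)²·195.24²/72 = 13.8285
V_st = 21.6369
V_srs = s²/n = 26650.5/304 = 87.6661
deff = V_st / V_srs = 21.6369/87.6661 = 0.2468

deff ≈ 0.247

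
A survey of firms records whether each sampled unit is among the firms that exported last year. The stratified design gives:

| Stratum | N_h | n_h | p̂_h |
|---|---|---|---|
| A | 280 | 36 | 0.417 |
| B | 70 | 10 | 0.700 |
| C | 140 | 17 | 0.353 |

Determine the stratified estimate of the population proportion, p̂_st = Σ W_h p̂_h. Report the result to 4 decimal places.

p̂_st ≈ 0.4391

N = 490; stratum weights W_h = N_h/N.
p̂_st = Σ W_h p̂_h = (280·0.417 + 70·0.700 + 140·0.353)/490 = 0.43914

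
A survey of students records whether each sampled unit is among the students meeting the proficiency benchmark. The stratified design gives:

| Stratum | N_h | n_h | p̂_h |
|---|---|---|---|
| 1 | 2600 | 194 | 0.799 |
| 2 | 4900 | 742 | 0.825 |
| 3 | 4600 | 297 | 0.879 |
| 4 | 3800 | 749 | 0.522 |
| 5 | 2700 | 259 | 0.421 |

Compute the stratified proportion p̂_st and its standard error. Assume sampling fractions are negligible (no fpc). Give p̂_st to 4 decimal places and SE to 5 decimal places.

N = 18600; stratum weights W_h = N_h/N.
p̂_st = Σ W_h p̂_h = (2600·0.799 + 4900·0.825 + 4600·0.879 + 3800·0.522 + 2700·0.421)/18600 = 0.71417
V̂(p̂_st) = Σ W_h² p̂_h(1−p̂_h)/(n_h−1):
  stratum 1: (2600/18600)²·0.799·0.201/193 = 1.62595e-05
  stratum 2: (4900/18600)²·0.825·0.175/741 = 1.3522e-05
  stratum 3: (4600/18600)²·0.879·0.121/296 = 2.19772e-05
  stratum 4: (3800/18600)²·0.522·0.478/748 = 1.39232e-05
  stratum 5: (2700/18600)²·0.421·0.579/258 = 1.99087e-05
V̂(p̂_st) = 8.55905e-05; SE = √V̂ = 0.00925151

p̂_st ≈ 0.7142, SE ≈ 0.00925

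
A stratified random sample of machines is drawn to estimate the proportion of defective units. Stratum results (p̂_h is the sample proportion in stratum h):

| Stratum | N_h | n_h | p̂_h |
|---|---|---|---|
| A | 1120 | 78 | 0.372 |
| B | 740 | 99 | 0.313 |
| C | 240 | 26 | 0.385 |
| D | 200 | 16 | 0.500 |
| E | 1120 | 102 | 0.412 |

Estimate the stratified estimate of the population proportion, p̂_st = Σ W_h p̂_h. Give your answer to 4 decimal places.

N = 3420; stratum weights W_h = N_h/N.
p̂_st = Σ W_h p̂_h = (1120·0.372 + 740·0.313 + 240·0.385 + 200·0.500 + 1120·0.412)/3420 = 0.38073

p̂_st ≈ 0.3807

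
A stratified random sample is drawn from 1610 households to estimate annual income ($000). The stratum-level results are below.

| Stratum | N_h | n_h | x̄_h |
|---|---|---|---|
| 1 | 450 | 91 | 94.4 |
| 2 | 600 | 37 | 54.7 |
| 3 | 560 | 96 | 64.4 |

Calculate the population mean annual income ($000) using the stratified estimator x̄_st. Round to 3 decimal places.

N = Σ N_h = 1610. Stratum weights W_h = N_h/N.
x̄_st = (450·94.4 + 600·54.7 + 560·64.4) / 1610 = 69.17019

x̄_st ≈ 69.170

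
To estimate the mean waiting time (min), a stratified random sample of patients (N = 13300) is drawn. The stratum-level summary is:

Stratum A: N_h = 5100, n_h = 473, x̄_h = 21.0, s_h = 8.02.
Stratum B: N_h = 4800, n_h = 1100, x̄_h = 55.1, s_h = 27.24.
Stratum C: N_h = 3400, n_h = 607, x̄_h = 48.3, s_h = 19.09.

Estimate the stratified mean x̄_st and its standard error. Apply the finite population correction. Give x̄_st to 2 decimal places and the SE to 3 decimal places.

x̄_st = Σ W_h x̄_h = (5100·21.0 + 4800·55.1 + 3400·48.3)/13300 = 40.28571
V̂(x̄_st) = Σ W_h² (1 − n_h/N_h) s_h²/n_h, with W_h = N_h/N and N = 13300:
  stratum A: (5100/13300)²·(1 − 473/5100)·8.02²/473 = 0.0181407
  stratum B: (4800/13300)²·(1 − 1100/4800)·27.24²/1100 = 0.0677269
  stratum C: (3400/13300)²·(1 − 607/3400)·19.09²/607 = 0.0322307
V̂(x̄_st) = 0.118098
SE(x̄_st) = √0.118098 = 0.343654

x̄_st ≈ 40.29, SE ≈ 0.344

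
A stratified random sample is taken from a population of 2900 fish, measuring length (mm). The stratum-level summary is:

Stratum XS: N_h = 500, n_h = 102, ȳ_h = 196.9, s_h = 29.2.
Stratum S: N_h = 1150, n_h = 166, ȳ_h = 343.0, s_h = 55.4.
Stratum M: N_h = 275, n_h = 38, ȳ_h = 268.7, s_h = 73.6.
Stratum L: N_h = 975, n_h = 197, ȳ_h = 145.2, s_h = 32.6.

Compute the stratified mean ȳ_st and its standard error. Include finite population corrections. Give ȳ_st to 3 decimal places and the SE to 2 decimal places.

ȳ_st ≈ 244.263, SE ≈ 2.07

ȳ_st = Σ W_h ȳ_h = (500·196.9 + 1150·343.0 + 275·268.7 + 975·145.2)/2900 = 244.26293
V̂(ȳ_st) = Σ W_h² (1 − n_h/N_h) s_h²/n_h, with W_h = N_h/N and N = 2900:
  stratum XS: (500/2900)²·(1 − 102/500)·29.2²/102 = 0.197798
  stratum S: (1150/2900)²·(1 − 166/1150)·55.4²/166 = 2.48776
  stratum M: (275/2900)²·(1 − 38/275)·73.6²/38 = 1.10473
  stratum L: (975/2900)²·(1 − 197/975)·32.6²/197 = 0.486583
V̂(ȳ_st) = 4.27687
SE(ȳ_st) = √4.27687 = 2.06806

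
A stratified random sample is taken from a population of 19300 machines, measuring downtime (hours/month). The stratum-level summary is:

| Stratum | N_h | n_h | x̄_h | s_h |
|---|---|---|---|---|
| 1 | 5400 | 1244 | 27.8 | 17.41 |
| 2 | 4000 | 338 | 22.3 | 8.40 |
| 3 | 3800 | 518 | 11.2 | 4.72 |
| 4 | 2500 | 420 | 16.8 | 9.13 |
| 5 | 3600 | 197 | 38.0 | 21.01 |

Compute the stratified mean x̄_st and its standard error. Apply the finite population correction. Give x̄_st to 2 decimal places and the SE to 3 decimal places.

x̄_st ≈ 23.87, SE ≈ 0.317

x̄_st = Σ W_h x̄_h = (5400·27.8 + 4000·22.3 + 3800·11.2 + 2500·16.8 + 3600·38.0)/19300 = 23.86943
V̂(x̄_st) = Σ W_h² (1 − n_h/N_h) s_h²/n_h, with W_h = N_h/N and N = 19300:
  stratum 1: (5400/19300)²·(1 − 1244/5400)·17.41²/1244 = 0.0146802
  stratum 2: (4000/19300)²·(1 − 338/4000)·8.40²/338 = 0.00820929
  stratum 3: (3800/19300)²·(1 − 518/3800)·4.72²/518 = 0.00144
  stratum 4: (2500/19300)²·(1 − 420/2500)·9.13²/420 = 0.00277065
  stratum 5: (3600/19300)²·(1 − 197/3600)·21.01²/197 = 0.0736946
V̂(x̄_st) = 0.100795
SE(x̄_st) = √0.100795 = 0.317482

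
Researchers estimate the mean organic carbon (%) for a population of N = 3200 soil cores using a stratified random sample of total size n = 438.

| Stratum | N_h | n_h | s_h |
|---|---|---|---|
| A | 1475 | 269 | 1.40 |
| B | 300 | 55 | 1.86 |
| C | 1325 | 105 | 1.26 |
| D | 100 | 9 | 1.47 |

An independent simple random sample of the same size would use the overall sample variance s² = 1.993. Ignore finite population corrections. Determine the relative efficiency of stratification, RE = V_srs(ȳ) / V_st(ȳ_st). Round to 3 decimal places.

V̂(ȳ_st) = Σ W_h² s_h²/n_h, with W_h = N_h/N and N = 3200:
  stratum A: (1475/3200)²·1.40²/269 = 0.00154806
  stratum B: (300/3200)²·1.86²/55 = 0.000552848
  stratum C: (1325/3200)²·1.26²/105 = 0.00259229
  stratum D: (100/3200)²·1.47²/9 = 0.000234473
V_st = 0.00492767
V_srs = s²/n = 1.993/438 = 0.00455023
Relative efficiency = V_srs / V_st = 0.00455023/0.00492767 = 0.9234

RE ≈ 0.923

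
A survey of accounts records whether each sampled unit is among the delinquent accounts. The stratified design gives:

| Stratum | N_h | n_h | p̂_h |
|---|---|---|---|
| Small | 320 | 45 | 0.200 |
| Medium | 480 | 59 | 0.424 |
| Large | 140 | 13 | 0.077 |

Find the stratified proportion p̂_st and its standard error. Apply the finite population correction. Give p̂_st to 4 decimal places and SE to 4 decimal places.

p̂_st ≈ 0.2961, SE ≈ 0.0380

N = 940; stratum weights W_h = N_h/N.
p̂_st = Σ W_h p̂_h = (320·0.200 + 480·0.424 + 140·0.077)/940 = 0.29606
V̂(p̂_st) = Σ W_h² (1 − n_h/N_h) p̂_h(1−p̂_h)/(n_h−1):
  stratum Small: (320/940)²·(1 − 45/320)·0.200·0.800/44 = 0.000362155
  stratum Medium: (480/940)²·(1 − 59/480)·0.424·0.576/58 = 0.000963004
  stratum Large: (140/940)²·(1 − 13/140)·0.077·0.923/12 = 0.000119176
V̂(p̂_st) = 0.00144433; SE = √V̂ = 0.0380044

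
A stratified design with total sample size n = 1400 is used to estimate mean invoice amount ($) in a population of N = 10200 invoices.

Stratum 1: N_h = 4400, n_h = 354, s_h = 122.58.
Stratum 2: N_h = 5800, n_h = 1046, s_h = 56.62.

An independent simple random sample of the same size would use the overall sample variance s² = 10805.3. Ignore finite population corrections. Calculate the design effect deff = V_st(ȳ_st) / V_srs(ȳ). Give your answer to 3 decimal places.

deff ≈ 1.152

V̂(ȳ_st) = Σ W_h² s_h²/n_h, with W_h = N_h/N and N = 10200:
  stratum 1: (4400/10200)²·122.58²/354 = 7.89843
  stratum 2: (5800/10200)²·56.62²/1046 = 0.990977
V_st = 8.88941
V_srs = s²/n = 10805.3/1400 = 7.71807
deff = V_st / V_srs = 8.88941/7.71807 = 1.1518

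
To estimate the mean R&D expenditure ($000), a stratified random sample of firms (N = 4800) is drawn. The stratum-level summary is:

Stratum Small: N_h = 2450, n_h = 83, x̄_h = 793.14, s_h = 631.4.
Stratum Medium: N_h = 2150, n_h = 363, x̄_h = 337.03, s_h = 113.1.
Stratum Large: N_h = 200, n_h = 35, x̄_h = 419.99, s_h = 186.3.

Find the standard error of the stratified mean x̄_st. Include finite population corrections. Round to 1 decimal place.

SE(x̄_st) ≈ 34.9

V̂(x̄_st) = Σ W_h² (1 − n_h/N_h) s_h²/n_h, with W_h = N_h/N and N = 4800:
  stratum Small: (2450/4800)²·(1 − 83/2450)·631.4²/83 = 1208.96
  stratum Medium: (2150/4800)²·(1 − 363/2150)·113.1²/363 = 5.87623
  stratum Large: (200/4800)²·(1 − 35/200)·186.3²/35 = 1.42033
V̂(x̄_st) = 1216.26
SE(x̄_st) = √1216.26 = 34.8749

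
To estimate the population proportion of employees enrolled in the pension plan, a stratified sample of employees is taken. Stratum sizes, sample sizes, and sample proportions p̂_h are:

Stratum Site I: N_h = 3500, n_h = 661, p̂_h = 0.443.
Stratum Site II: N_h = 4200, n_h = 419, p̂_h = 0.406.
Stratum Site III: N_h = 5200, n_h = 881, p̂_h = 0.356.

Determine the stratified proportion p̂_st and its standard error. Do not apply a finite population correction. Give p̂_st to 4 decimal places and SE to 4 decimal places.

p̂_st ≈ 0.3959, SE ≈ 0.0114

N = 12900; stratum weights W_h = N_h/N.
p̂_st = Σ W_h p̂_h = (3500·0.443 + 4200·0.406 + 5200·0.356)/12900 = 0.39588
V̂(p̂_st) = Σ W_h² p̂_h(1−p̂_h)/(n_h−1):
  stratum Site I: (3500/12900)²·0.443·0.557/660 = 2.75215e-05
  stratum Site II: (4200/12900)²·0.406·0.594/418 = 6.11583e-05
  stratum Site III: (5200/12900)²·0.356·0.644/880 = 4.23331e-05
V̂(p̂_st) = 0.000131013; SE = √V̂ = 0.0114461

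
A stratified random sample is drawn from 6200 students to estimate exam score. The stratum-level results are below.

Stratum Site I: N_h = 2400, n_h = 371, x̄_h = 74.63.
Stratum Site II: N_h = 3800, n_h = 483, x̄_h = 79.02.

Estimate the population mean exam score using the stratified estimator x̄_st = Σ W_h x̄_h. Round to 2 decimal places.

N = Σ N_h = 6200. Stratum weights W_h = N_h/N.
x̄_st = (2400·74.63 + 3800·79.02) / 6200 = 77.3206

x̄_st ≈ 77.32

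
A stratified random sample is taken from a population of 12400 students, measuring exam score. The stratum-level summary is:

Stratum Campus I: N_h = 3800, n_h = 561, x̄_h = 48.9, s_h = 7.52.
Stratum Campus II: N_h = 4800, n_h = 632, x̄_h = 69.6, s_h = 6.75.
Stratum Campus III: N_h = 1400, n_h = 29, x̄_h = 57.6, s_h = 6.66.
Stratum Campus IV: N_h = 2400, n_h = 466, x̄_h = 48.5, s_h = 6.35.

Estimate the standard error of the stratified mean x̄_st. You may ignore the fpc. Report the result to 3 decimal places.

SE(x̄_st) ≈ 0.207

V̂(x̄_st) = Σ W_h² s_h²/n_h, with W_h = N_h/N and N = 12400:
  stratum Campus I: (3800/12400)²·7.52²/561 = 0.00946666
  stratum Campus II: (4800/12400)²·6.75²/632 = 0.0108026
  stratum Campus III: (1400/12400)²·6.66²/29 = 0.0194968
  stratum Campus IV: (2400/12400)²·6.35²/466 = 0.00324146
V̂(x̄_st) = 0.0430075
SE(x̄_st) = √0.0430075 = 0.207383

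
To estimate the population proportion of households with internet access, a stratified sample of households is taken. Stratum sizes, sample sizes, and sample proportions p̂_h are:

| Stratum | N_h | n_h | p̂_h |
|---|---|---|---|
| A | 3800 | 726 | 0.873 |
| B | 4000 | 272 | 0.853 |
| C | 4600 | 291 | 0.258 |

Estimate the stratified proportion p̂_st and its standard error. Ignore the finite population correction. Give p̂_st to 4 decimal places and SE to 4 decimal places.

p̂_st ≈ 0.6384, SE ≈ 0.0124

N = 12400; stratum weights W_h = N_h/N.
p̂_st = Σ W_h p̂_h = (3800·0.873 + 4000·0.853 + 4600·0.258)/12400 = 0.63840
V̂(p̂_st) = Σ W_h² p̂_h(1−p̂_h)/(n_h−1):
  stratum A: (3800/12400)²·0.873·0.127/725 = 1.43616e-05
  stratum B: (4000/12400)²·0.853·0.147/271 = 4.81475e-05
  stratum C: (4600/12400)²·0.258·0.742/290 = 9.08443e-05
V̂(p̂_st) = 0.000153353; SE = √V̂ = 0.0123836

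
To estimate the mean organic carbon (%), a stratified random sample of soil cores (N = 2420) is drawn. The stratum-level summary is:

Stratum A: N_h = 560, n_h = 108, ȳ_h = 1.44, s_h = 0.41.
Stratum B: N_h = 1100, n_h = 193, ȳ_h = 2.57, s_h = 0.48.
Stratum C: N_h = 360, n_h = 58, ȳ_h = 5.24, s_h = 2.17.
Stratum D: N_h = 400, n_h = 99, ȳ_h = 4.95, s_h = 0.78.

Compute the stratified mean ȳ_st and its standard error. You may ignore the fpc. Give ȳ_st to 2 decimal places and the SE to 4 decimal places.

ȳ_st = Σ W_h ȳ_h = (560·1.44 + 1100·2.57 + 360·5.24 + 400·4.95)/2420 = 3.09909
V̂(ȳ_st) = Σ W_h² s_h²/n_h, with W_h = N_h/N and N = 2420:
  stratum A: (560/2420)²·0.41²/108 = 8.33469e-05
  stratum B: (1100/2420)²·0.48²/193 = 0.000246649
  stratum C: (360/2420)²·2.17²/58 = 0.00179666
  stratum D: (400/2420)²·0.78²/99 = 0.000167897
V̂(ȳ_st) = 0.00229455
SE(ȳ_st) = √0.00229455 = 0.0479015

ȳ_st ≈ 3.10, SE ≈ 0.0479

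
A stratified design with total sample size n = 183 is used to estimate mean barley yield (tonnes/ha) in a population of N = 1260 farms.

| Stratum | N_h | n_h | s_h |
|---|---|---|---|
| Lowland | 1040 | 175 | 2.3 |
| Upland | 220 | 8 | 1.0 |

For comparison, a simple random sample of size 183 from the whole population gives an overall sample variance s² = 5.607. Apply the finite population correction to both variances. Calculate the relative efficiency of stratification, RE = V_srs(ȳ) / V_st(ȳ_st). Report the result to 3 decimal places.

RE ≈ 1.259

V̂(ȳ_st) = Σ W_h² (1 − n_h/N_h) s_h²/n_h, with W_h = N_h/N and N = 1260:
  stratum Lowland: (1040/1260)²·(1 − 175/1040)·2.3²/175 = 0.0171288
  stratum Upland: (220/1260)²·(1 − 8/220)·1.0²/8 = 0.00367221
V_st = 0.020801
V_srs = (1 − 183/1260)·5.607/183 = 0.0261893
Relative efficiency = V_srs / V_st = 0.0261893/0.020801 = 1.2590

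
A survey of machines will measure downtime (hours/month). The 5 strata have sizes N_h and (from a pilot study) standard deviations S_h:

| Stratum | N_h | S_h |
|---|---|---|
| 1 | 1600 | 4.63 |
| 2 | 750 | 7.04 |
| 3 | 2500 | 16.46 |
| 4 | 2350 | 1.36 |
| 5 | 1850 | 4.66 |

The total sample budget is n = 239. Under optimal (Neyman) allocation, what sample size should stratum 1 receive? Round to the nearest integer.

27

Neyman allocation: n_h = n · N_h S_h / Σ N_i S_i, with n = 239.
  stratum 1: N_h·S_h = 1600·4.63 = 7408.00
  stratum 2: N_h·S_h = 750·7.04 = 5280.00
  stratum 3: N_h·S_h = 2500·16.46 = 41150.00
  stratum 4: N_h·S_h = 2350·1.36 = 3196.00
  stratum 5: N_h·S_h = 1850·4.66 = 8621.00
Σ N_h S_h = 65655.00
n for stratum 1 = 239·7408.00/65655.00 = 26.967 → 27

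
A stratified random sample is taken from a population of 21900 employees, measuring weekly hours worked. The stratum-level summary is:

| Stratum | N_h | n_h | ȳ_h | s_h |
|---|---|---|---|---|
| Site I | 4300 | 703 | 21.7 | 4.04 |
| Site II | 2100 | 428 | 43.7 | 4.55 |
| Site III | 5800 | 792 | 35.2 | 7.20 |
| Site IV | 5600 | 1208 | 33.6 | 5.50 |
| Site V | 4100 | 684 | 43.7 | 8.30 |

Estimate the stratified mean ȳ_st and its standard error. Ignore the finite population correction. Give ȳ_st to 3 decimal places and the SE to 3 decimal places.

ȳ_st = Σ W_h ȳ_h = (4300·21.7 + 2100·43.7 + 5800·35.2 + 5600·33.6 + 4100·43.7)/21900 = 34.54658
V̂(ȳ_st) = Σ W_h² s_h²/n_h, with W_h = N_h/N and N = 21900:
  stratum Site I: (4300/21900)²·4.04²/703 = 0.000895068
  stratum Site II: (2100/21900)²·4.55²/428 = 0.000444764
  stratum Site III: (5800/21900)²·7.20²/792 = 0.004591
  stratum Site IV: (5600/21900)²·5.50²/1208 = 0.00163737
  stratum Site V: (4100/21900)²·8.30²/684 = 0.00353004
V̂(ȳ_st) = 0.0110982
SE(ȳ_st) = √0.0110982 = 0.105348

ȳ_st ≈ 34.547, SE ≈ 0.105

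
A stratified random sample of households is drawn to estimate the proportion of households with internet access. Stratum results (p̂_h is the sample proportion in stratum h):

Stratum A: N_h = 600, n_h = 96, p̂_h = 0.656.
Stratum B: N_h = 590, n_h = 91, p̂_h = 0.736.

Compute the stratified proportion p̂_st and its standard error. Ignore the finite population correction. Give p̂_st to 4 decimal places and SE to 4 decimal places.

N = 1190; stratum weights W_h = N_h/N.
p̂_st = Σ W_h p̂_h = (600·0.656 + 590·0.736)/1190 = 0.69566
V̂(p̂_st) = Σ W_h² p̂_h(1−p̂_h)/(n_h−1):
  stratum A: (600/1190)²·0.656·0.344/95 = 0.000603875
  stratum B: (590/1190)²·0.736·0.264/90 = 0.0005307
V̂(p̂_st) = 0.00113458; SE = √V̂ = 0.0336835

p̂_st ≈ 0.6957, SE ≈ 0.0337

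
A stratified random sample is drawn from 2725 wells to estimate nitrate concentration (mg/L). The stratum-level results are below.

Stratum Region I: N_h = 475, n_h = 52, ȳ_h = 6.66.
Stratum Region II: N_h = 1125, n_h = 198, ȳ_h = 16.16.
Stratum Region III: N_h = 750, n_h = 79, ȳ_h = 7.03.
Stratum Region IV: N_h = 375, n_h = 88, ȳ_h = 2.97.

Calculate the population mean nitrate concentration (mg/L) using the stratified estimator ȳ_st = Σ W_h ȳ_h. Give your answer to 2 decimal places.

N = Σ N_h = 2725. Stratum weights W_h = N_h/N.
ȳ_st = (475·6.66 + 1125·16.16 + 750·7.03 + 375·2.97) / 2725 = 10.1761

ȳ_st ≈ 10.18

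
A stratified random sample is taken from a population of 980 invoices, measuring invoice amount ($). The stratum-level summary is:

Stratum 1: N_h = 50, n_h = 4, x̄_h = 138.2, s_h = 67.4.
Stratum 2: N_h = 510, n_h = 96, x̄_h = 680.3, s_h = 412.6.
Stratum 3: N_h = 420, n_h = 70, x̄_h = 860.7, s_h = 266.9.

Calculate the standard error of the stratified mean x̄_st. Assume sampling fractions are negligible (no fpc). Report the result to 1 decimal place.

SE(x̄_st) ≈ 25.9

V̂(x̄_st) = Σ W_h² s_h²/n_h, with W_h = N_h/N and N = 980:
  stratum 1: (50/980)²·67.4²/4 = 2.95629
  stratum 2: (510/980)²·412.6²/96 = 480.259
  stratum 3: (420/980)²·266.9²/70 = 186.916
V̂(x̄_st) = 670.131
SE(x̄_st) = √670.131 = 25.8869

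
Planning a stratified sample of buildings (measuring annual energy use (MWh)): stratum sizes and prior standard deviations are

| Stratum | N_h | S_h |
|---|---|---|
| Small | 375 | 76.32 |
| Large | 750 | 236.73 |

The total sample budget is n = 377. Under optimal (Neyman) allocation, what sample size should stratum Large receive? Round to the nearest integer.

325

Neyman allocation: n_h = n · N_h S_h / Σ N_i S_i, with n = 377.
  stratum Small: N_h·S_h = 375·76.32 = 28620.00
  stratum Large: N_h·S_h = 750·236.73 = 177547.50
Σ N_h S_h = 206167.50
n for stratum Large = 377·177547.50/206167.50 = 324.665 → 325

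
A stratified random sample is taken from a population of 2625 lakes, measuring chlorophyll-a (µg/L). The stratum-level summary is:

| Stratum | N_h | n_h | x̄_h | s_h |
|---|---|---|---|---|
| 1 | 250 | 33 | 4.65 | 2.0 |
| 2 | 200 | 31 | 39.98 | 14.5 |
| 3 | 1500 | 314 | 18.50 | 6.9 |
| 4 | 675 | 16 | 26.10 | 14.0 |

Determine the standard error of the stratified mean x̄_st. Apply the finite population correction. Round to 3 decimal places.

V̂(x̄_st) = Σ W_h² (1 − n_h/N_h) s_h²/n_h, with W_h = N_h/N and N = 2625:
  stratum 1: (250/2625)²·(1 − 33/250)·2.0²/33 = 0.000954305
  stratum 2: (200/2625)²·(1 − 31/200)·14.5²/31 = 0.0332684
  stratum 3: (1500/2625)²·(1 − 314/1500)·6.9²/314 = 0.0391459
  stratum 4: (675/2625)²·(1 − 16/675)·14.0²/16 = 0.7908
V̂(x̄_st) = 0.864169
SE(x̄_st) = √0.864169 = 0.929607

SE(x̄_st) ≈ 0.930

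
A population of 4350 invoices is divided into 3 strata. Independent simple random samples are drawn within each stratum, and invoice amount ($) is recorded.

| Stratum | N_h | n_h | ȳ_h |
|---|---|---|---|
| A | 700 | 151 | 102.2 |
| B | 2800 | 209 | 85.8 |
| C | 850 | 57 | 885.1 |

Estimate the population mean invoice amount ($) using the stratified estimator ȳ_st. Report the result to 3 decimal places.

N = Σ N_h = 4350. Stratum weights W_h = N_h/N.
ȳ_st = (700·102.2 + 2800·85.8 + 850·885.1) / 4350 = 244.62414

ȳ_st ≈ 244.624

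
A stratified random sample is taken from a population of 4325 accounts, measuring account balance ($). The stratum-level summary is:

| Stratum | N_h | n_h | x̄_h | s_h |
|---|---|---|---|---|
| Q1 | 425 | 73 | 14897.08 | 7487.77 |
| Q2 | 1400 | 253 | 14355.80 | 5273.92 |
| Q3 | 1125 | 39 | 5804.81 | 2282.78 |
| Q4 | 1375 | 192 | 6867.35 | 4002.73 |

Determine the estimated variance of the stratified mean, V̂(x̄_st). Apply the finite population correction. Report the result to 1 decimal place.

V̂(x̄_st) = Σ W_h² (1 − n_h/N_h) s_h²/n_h, with W_h = N_h/N and N = 4325:
  stratum Q1: (425/4325)²·(1 − 73/425)·7487.77²/73 = 6142.45
  stratum Q2: (1400/4325)²·(1 − 253/1400)·5273.92²/253 = 9437.69
  stratum Q3: (1125/4325)²·(1 − 39/1125)·2282.78²/39 = 8727.17
  stratum Q4: (1375/4325)²·(1 − 192/1375)·4002.73²/192 = 7256.49
V̂(x̄_st) = 31563.8

V̂(x̄_st) ≈ 31563.8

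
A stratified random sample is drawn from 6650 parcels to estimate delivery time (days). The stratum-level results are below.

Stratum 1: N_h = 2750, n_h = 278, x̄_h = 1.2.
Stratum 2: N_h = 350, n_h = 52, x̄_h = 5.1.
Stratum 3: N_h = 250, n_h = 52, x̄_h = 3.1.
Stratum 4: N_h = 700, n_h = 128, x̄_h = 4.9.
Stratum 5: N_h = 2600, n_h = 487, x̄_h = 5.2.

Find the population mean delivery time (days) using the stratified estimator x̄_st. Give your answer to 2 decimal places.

x̄_st ≈ 3.43

N = Σ N_h = 6650. Stratum weights W_h = N_h/N.
x̄_st = (2750·1.2 + 350·5.1 + 250·3.1 + 700·4.9 + 2600·5.2) / 6650 = 3.4301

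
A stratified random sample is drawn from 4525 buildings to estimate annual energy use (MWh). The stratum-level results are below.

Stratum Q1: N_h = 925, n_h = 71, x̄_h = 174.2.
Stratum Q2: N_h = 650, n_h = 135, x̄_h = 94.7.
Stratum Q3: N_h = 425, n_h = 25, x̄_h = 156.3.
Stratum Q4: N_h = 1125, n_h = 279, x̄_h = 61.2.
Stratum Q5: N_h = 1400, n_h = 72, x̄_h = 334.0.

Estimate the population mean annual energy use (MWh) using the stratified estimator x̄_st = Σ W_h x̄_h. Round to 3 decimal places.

x̄_st ≈ 182.446

N = Σ N_h = 4525. Stratum weights W_h = N_h/N.
x̄_st = (925·174.2 + 650·94.7 + 425·156.3 + 1125·61.2 + 1400·334.0) / 4525 = 182.44586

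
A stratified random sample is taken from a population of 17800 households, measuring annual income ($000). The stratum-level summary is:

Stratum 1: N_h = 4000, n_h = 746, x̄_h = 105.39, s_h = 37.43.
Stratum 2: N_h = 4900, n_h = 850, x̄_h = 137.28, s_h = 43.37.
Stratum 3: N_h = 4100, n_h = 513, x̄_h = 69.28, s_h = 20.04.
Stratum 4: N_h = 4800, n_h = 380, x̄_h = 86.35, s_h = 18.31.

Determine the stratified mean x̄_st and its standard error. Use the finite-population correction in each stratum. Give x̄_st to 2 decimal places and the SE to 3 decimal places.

x̄_st ≈ 100.72, SE ≈ 0.558

x̄_st = Σ W_h x̄_h = (4000·105.39 + 4900·137.28 + 4100·69.28 + 4800·86.35)/17800 = 100.71685
V̂(x̄_st) = Σ W_h² (1 − n_h/N_h) s_h²/n_h, with W_h = N_h/N and N = 17800:
  stratum 1: (4000/17800)²·(1 − 746/4000)·37.43²/746 = 0.0771504
  stratum 2: (4900/17800)²·(1 − 850/4900)·43.37²/850 = 0.138602
  stratum 3: (4100/17800)²·(1 − 513/4100)·20.04²/513 = 0.0363374
  stratum 4: (4800/17800)²·(1 − 380/4800)·18.31²/380 = 0.0590767
V̂(x̄_st) = 0.311167
SE(x̄_st) = √0.311167 = 0.557823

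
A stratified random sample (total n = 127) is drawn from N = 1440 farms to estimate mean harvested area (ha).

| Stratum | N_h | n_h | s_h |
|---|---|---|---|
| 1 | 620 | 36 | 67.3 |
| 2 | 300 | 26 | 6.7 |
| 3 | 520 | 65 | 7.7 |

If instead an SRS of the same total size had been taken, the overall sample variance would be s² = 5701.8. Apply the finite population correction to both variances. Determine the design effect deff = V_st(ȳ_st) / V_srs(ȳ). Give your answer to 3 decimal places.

V̂(ȳ_st) = Σ W_h² (1 − n_h/N_h) s_h²/n_h, with W_h = N_h/N and N = 1440:
  stratum 1: (620/1440)²·(1 − 36/620)·67.3²/36 = 21.9688
  stratum 2: (300/1440)²·(1 − 26/300)·6.7²/26 = 0.0684421
  stratum 3: (520/1440)²·(1 − 65/520)·7.7²/65 = 0.104078
V_st = 22.1414
V_srs = (1 − 127/1440)·5701.8/127 = 40.9365
deff = V_st / V_srs = 22.1414/40.9365 = 0.5409

deff ≈ 0.541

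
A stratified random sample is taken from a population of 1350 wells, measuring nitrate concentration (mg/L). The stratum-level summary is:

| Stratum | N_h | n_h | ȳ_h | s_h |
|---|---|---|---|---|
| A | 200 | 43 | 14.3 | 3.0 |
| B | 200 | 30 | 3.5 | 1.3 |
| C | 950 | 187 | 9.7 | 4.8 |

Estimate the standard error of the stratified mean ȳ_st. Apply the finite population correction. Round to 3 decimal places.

V̂(ȳ_st) = Σ W_h² (1 − n_h/N_h) s_h²/n_h, with W_h = N_h/N and N = 1350:
  stratum A: (200/1350)²·(1 − 43/200)·3.0²/43 = 0.00360609
  stratum B: (200/1350)²·(1 − 30/200)·1.3²/30 = 0.00105094
  stratum C: (950/1350)²·(1 − 187/950)·4.8²/187 = 0.0490029
V̂(ȳ_st) = 0.0536599
SE(ȳ_st) = √0.0536599 = 0.231646

SE(ȳ_st) ≈ 0.232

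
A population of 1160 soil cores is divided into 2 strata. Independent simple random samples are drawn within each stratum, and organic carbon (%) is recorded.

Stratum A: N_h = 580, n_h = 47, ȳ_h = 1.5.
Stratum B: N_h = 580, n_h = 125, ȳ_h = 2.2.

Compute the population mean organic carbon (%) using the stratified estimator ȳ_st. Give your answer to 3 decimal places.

N = Σ N_h = 1160. Stratum weights W_h = N_h/N.
ȳ_st = (580·1.5 + 580·2.2) / 1160 = 1.85000

ȳ_st ≈ 1.850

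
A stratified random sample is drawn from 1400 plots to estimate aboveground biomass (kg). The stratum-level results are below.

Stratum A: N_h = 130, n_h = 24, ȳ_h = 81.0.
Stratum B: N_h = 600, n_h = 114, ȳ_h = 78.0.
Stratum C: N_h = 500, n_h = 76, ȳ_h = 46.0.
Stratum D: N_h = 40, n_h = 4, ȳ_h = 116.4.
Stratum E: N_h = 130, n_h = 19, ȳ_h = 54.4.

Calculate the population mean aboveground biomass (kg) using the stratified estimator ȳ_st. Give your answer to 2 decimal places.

N = Σ N_h = 1400. Stratum weights W_h = N_h/N.
ȳ_st = (130·81.0 + 600·78.0 + 500·46.0 + 40·116.4 + 130·54.4) / 1400 = 65.7557

ȳ_st ≈ 65.76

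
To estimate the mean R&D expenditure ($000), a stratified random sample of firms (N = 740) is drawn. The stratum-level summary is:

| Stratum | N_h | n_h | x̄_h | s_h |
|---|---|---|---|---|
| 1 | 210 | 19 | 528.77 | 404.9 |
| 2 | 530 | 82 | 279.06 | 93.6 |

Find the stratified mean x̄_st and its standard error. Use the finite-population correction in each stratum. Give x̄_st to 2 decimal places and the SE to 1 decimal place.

x̄_st ≈ 349.92, SE ≈ 26.0

x̄_st = Σ W_h x̄_h = (210·528.77 + 530·279.06)/740 = 349.92365
V̂(x̄_st) = Σ W_h² (1 − n_h/N_h) s_h²/n_h, with W_h = N_h/N and N = 740:
  stratum 1: (210/740)²·(1 − 19/210)·404.9²/19 = 632.021
  stratum 2: (530/740)²·(1 − 82/530)·93.6²/82 = 46.3264
V̂(x̄_st) = 678.347
SE(x̄_st) = √678.347 = 26.0451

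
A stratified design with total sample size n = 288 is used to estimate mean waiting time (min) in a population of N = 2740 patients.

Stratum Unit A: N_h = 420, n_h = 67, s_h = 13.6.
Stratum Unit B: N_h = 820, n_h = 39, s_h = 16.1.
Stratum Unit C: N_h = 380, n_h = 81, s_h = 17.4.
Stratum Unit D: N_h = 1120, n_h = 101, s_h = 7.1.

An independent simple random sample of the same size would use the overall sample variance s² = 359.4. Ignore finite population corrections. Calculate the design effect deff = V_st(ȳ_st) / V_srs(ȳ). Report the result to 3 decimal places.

V̂(ȳ_st) = Σ W_h² s_h²/n_h, with W_h = N_h/N and N = 2740:
  stratum Unit A: (420/2740)²·13.6²/67 = 0.0648635
  stratum Unit B: (820/2740)²·16.1²/39 = 0.59527
  stratum Unit C: (380/2740)²·17.4²/81 = 0.0718918
  stratum Unit D: (1120/2740)²·7.1²/101 = 0.0833931
V_st = 0.815418
V_srs = s²/n = 359.4/288 = 1.24792
deff = V_st / V_srs = 0.815418/1.24792 = 0.6534

deff ≈ 0.653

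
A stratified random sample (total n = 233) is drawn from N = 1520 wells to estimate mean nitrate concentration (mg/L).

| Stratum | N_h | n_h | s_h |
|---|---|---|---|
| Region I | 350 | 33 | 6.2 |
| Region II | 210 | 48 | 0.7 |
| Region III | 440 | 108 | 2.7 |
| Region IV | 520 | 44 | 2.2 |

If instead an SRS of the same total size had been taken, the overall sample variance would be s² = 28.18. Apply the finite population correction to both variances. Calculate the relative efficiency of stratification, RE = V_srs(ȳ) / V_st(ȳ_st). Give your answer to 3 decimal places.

V̂(ȳ_st) = Σ W_h² (1 − n_h/N_h) s_h²/n_h, with W_h = N_h/N and N = 1520:
  stratum Region I: (350/1520)²·(1 − 33/350)·6.2²/33 = 0.0559383
  stratum Region II: (210/1520)²·(1 − 48/210)·0.7²/48 = 0.000150315
  stratum Region III: (440/1520)²·(1 − 108/440)·2.7²/108 = 0.00426783
  stratum Region IV: (520/1520)²·(1 − 44/520)·2.2²/44 = 0.0117846
V_st = 0.0721411
V_srs = (1 − 233/1520)·28.18/233 = 0.102405
Relative efficiency = V_srs / V_st = 0.102405/0.0721411 = 1.4195

RE ≈ 1.420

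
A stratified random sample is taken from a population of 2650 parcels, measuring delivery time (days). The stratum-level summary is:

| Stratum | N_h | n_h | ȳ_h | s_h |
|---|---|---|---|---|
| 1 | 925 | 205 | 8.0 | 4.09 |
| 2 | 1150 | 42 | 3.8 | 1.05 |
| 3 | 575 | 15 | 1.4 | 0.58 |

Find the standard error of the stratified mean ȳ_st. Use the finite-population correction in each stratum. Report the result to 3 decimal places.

V̂(ȳ_st) = Σ W_h² (1 − n_h/N_h) s_h²/n_h, with W_h = N_h/N and N = 2650:
  stratum 1: (925/2650)²·(1 − 205/925)·4.09²/205 = 0.00773883
  stratum 2: (1150/2650)²·(1 − 42/1150)·1.05²/42 = 0.00476294
  stratum 3: (575/2650)²·(1 − 15/575)·0.58²/15 = 0.00102832
V̂(ȳ_st) = 0.0135301
SE(ȳ_st) = √0.0135301 = 0.116319

SE(ȳ_st) ≈ 0.116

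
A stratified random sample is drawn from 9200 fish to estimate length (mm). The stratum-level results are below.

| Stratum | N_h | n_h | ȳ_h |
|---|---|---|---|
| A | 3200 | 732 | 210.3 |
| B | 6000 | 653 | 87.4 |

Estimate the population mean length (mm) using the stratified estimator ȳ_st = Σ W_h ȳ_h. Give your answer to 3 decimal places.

N = Σ N_h = 9200. Stratum weights W_h = N_h/N.
ȳ_st = (3200·210.3 + 6000·87.4) / 9200 = 130.14783

ȳ_st ≈ 130.148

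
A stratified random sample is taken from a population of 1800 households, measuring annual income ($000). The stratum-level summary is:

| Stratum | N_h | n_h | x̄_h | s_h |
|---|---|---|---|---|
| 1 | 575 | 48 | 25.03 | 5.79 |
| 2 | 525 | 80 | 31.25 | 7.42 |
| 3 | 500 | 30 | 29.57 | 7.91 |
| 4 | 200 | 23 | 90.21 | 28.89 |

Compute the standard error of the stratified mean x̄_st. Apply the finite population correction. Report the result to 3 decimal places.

SE(x̄_st) ≈ 0.814

V̂(x̄_st) = Σ W_h² (1 − n_h/N_h) s_h²/n_h, with W_h = N_h/N and N = 1800:
  stratum 1: (575/1800)²·(1 − 48/575)·5.79²/48 = 0.0653205
  stratum 2: (525/1800)²·(1 − 80/525)·7.42²/80 = 0.049624
  stratum 3: (500/1800)²·(1 − 30/500)·7.91²/30 = 0.151271
  stratum 4: (200/1800)²·(1 − 23/200)·28.89²/23 = 0.396484
V̂(x̄_st) = 0.662699
SE(x̄_st) = √0.662699 = 0.814063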